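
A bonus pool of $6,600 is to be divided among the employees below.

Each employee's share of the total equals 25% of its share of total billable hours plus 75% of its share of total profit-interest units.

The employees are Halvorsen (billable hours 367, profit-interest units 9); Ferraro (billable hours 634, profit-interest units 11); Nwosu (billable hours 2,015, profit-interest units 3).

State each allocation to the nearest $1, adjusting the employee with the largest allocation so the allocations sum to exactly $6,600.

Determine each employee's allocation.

Halvorsen: $2,138; Ferraro: $2,714; Nwosu: $1,748

Billable hours total 3,016; profit-interest units total 23.
Composite weights (25% billable hours + 75% profit-interest units): Halvorsen 0.3239; Ferraro 0.4112; Nwosu 0.2649.
Raw shares: Halvorsen 2,137.74; Ferraro 2,714.24; Nwosu 1,748.02.
After rounding ($1): Halvorsen $2,138; Ferraro $2,714; Nwosu $1,748. Sum = $6,600.
Sum already equals the total — no adjustment.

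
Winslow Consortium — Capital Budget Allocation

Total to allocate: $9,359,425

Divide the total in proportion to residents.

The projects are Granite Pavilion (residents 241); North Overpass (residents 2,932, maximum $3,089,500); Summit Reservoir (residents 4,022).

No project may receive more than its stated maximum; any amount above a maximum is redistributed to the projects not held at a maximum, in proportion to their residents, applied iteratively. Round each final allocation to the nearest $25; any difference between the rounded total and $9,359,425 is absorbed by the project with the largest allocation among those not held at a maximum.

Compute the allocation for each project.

Residents total: 7,195.
Proportional shares (ignoring caps): Granite Pavilion 313,498.46; North Overpass 3,814,014.47; Summit Reservoir 5,231,912.07.
Held at cap: North Overpass ($3,089,500); balance $6,269,925 reallocated over remaining residents 4,263.
Redistributed shares: Granite Pavilion 354,457.41 → $354,450; Summit Reservoir 5,915,467.59 → $5,915,475.

Granite Pavilion: $354,450 | North Overpass: $3,089,500 | Summit Reservoir: $5,915,475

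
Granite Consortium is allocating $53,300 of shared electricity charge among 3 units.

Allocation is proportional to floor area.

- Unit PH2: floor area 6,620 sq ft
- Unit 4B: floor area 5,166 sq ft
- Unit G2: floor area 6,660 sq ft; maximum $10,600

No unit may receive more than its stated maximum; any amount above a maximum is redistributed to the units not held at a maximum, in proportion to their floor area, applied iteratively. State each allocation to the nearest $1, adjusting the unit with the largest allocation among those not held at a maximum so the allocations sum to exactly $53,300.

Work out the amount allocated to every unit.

Unit PH2: $23,984 · Unit 4B: $18,716 · Unit G2: $10,600

Total floor area = 18,446.
Proportional shares (ignoring caps): Unit PH2 19,128.59; Unit 4B 14,927.24; Unit G2 19,244.17.
Capped: Unit G2 ($10,600); residual $42,700 reallocated over remaining floor area 11,786.
Redistributed shares: Unit PH2 23,983.88 → $23,984; Unit 4B 18,716.12 → $18,716.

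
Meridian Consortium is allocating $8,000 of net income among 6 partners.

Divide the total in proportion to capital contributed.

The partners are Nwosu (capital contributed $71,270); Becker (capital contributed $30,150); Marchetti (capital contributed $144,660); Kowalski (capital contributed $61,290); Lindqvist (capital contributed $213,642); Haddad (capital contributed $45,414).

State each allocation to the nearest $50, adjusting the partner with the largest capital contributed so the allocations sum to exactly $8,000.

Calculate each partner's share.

Total capital contributed = 71,270 + 30,150 + 144,660 + 61,290 + 213,642 + 45,414 = 566,426.
Pro-rata amounts: Nwosu 1,006.59; Becker 425.83; Marchetti 2,043.13; Kowalski 865.64; Lindqvist 3,017.40; Haddad 641.41.
At nearest $50: Nwosu $1,000; Becker $450; Marchetti $2,050; Kowalski $850; Lindqvist $3,000; Haddad $650. Sum = $8,000.
Sum already equals the total — no adjustment.

Nwosu: $1,000 · Becker: $450 · Marchetti: $2,050 · Kowalski: $850 · Lindqvist: $3,000 · Haddad: $650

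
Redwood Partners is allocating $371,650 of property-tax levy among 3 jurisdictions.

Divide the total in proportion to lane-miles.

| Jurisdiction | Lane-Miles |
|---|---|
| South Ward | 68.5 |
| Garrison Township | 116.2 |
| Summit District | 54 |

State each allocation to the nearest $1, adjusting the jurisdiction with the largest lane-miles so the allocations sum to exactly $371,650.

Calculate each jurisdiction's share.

Sum of lane-miles: 238.7.
Raw shares: South Ward 68.5/238.7 × $371,650 = 106,652.81; Garrison Township 116.2/238.7 × $371,650 = 180,920.53; Summit District 54/238.7 × $371,650 = 84,076.67.
Rounded to nearest $1: South Ward $106,653; Garrison Township $180,921; Summit District $84,077. Sum = $371,651.
Difference $371,650 − $371,651 = −$1 applied to largest lane-miles (Garrison Township): Garrison Township becomes $180,920.

South Ward: $106,653 · Garrison Township: $180,920 · Summit District: $84,077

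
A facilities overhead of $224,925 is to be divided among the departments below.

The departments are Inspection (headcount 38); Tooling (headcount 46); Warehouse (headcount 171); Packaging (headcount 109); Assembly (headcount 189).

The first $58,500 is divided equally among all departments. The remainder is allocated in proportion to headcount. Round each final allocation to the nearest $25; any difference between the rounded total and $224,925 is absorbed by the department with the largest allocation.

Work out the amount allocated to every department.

First tranche $58,500 split equally: $11,700 each.
Remainder $166,425 by headcount (total 553): Inspection 11,436.08 → $11,425; Tooling 13,843.67 → $13,850; Warehouse 51,462.34 → $51,450; Packaging 32,803.48 → $32,800; Assembly 56,879.43 → $56,875.
Rounding difference +$25 on remainder applied to Assembly.
Totals: Inspection $11,700 + $11,425 = $23,125; Tooling $11,700 + $13,850 = $25,550; Warehouse $11,700 + $51,450 = $63,150; Packaging $11,700 + $32,800 = $44,500; Assembly $11,700 + $56,900 = $68,600.

Inspection: $23,125 · Tooling: $25,550 · Warehouse: $63,150 · Packaging: $44,500 · Assembly: $68,600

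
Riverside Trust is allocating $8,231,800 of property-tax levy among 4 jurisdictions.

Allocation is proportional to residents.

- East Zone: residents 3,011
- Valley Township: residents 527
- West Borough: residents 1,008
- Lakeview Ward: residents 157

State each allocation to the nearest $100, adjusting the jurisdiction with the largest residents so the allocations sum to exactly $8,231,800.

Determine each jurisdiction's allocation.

Residents total: 4,703.
Unrounded shares: East Zone 3,011/4,703 × $8,231,800 = 5,270,242.36; Valley Township 527/4,703 × $8,231,800 = 922,423.69; West Borough 1,008/4,703 × $8,231,800 = 1,764,332.21; Lakeview Ward 157/4,703 × $8,231,800 = 274,801.74.
Rounded to nearest $100: East Zone $5,270,200; Valley Township $922,400; West Borough $1,764,300; Lakeview Ward $274,800. Sum = $8,231,700.
Difference $8,231,800 − $8,231,700 = +$100 applied to largest residents (East Zone): East Zone becomes $5,270,300.

East Zone: $5,270,300; Valley Township: $922,400; West Borough: $1,764,300; Lakeview Ward: $274,800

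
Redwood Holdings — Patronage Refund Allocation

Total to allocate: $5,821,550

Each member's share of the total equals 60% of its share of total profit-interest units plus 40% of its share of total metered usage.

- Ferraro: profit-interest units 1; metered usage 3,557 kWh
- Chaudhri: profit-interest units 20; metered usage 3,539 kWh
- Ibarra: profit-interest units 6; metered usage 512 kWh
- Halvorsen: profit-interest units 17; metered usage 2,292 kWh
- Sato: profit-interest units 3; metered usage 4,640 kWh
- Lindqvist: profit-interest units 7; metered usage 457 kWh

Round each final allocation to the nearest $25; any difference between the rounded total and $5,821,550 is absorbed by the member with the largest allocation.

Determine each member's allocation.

Profit-interest units total 54; metered usage total 14,997.
Composite weights (60% profit-interest units + 40% metered usage): Ferraro 0.1060; Chaudhri 0.3166; Ibarra 0.0803; Halvorsen 0.2500; Sato 0.1571; Lindqvist 0.0900.
Unrounded shares: Ferraro 616,987.77; Chaudhri 1,843,186.76; Ibarra 467,602.80; Halvorsen 1,455,510.42; Sato 914,515.55; Lindqvist 523,746.70.
After rounding ($25): Ferraro $617,000; Chaudhri $1,843,175; Ibarra $467,600; Halvorsen $1,455,500; Sato $914,525; Lindqvist $523,750. Sum = $5,821,550.
No rounding difference to absorb.

Ferraro: $617,000; Chaudhri: $1,843,175; Ibarra: $467,600; Halvorsen: $1,455,500; Sato: $914,525; Lindqvist: $523,750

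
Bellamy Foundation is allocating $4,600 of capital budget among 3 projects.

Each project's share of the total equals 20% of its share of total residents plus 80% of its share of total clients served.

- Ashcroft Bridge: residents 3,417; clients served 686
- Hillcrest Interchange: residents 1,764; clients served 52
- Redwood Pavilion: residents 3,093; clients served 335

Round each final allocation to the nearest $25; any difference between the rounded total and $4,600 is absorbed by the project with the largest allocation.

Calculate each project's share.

Totals — residents 8,274, clients served 1,073.
Blended shares (20% residents + 80% clients served): Ashcroft Bridge 0.5941; Hillcrest Interchange 0.0814; Redwood Pavilion 0.3245.
Raw shares: Ashcroft Bridge 2,732.67; Hillcrest Interchange 374.48; Redwood Pavilion 1,492.84.
At nearest $25: Ashcroft Bridge $2,725; Hillcrest Interchange $375; Redwood Pavilion $1,500. Sum = $4,600.
No rounding difference to absorb.

Ashcroft Bridge: $2,725 · Hillcrest Interchange: $375 · Redwood Pavilion: $1,500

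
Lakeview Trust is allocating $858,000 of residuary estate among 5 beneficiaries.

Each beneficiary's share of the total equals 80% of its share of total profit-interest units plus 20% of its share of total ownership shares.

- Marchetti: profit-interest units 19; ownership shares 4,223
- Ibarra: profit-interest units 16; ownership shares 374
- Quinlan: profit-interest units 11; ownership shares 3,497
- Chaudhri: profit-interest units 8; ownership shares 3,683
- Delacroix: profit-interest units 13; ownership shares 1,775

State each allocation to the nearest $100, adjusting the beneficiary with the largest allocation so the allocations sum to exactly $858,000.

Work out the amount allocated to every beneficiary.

Profit-interest units total 67; ownership shares total 13,552.
Blended shares (80% profit-interest units + 20% ownership shares): Marchetti 0.2892; Ibarra 0.1966; Quinlan 0.1830; Chaudhri 0.1499; Delacroix 0.1814.
Pro-rata amounts: Marchetti 248,123.80; Ibarra 168,652.13; Quinlan 156,972.73; Chaudhri 128,593.60; Delacroix 155,657.74.
After rounding ($100): Marchetti $248,100; Ibarra $168,700; Quinlan $157,000; Chaudhri $128,600; Delacroix $155,700. Sum = $858,100.
Difference $858,000 − $858,100 = −$100 applied to largest allocation (Marchetti): Marchetti becomes $248,000.

Marchetti: $248,000 · Ibarra: $168,700 · Quinlan: $157,000 · Chaudhri: $128,600 · Delacroix: $155,700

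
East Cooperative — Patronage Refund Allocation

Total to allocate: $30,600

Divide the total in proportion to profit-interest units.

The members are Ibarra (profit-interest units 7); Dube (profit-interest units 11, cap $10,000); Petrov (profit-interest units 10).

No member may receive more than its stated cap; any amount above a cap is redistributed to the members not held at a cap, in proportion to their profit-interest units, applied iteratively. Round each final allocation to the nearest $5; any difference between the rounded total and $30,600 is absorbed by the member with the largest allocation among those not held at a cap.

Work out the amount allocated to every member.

Ibarra: $8,480 · Dube: $10,000 · Petrov: $12,120

Combined profit-interest units = 28.
Unconstrained shares: Ibarra 7,650.00; Dube 12,021.43; Petrov 10,928.57.
Capped: Dube ($10,000); residual $20,600 reallocated over remaining profit-interest units 17.
Shares after redistribution: Ibarra 8,482.35 → $8,480; Petrov 12,117.65 → $12,120.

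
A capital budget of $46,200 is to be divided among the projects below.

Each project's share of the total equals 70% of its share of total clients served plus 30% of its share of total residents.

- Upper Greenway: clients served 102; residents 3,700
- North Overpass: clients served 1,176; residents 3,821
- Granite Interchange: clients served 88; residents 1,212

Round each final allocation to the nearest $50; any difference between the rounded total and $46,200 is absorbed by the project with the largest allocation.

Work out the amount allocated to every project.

Upper Greenway: $8,300; North Overpass: $33,900; Granite Interchange: $4,000

Clients served total 1,366; residents total 8,733.
Combined weights (70% clients served + 30% residents): Upper Greenway 0.1794; North Overpass 0.7339; Granite Interchange 0.0867.
Raw shares: Upper Greenway 8,287.06; North Overpass 33,906.00; Granite Interchange 4,006.94.
Rounded to nearest $50: Upper Greenway $8,300; North Overpass $33,900; Granite Interchange $4,000. Sum = $46,200.
No rounding difference to absorb.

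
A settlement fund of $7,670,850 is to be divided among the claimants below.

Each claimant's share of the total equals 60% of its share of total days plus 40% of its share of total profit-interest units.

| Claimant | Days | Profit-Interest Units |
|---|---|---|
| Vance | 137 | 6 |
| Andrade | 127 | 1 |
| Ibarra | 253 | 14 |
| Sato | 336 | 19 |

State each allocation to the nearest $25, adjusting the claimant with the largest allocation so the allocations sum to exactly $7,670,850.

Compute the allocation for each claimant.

Totals — days 853, profit-interest units 40.
Combined weights (60% days + 40% profit-interest units): Vance 0.1564; Andrade 0.0993; Ibarra 0.3180; Sato 0.4263.
Pro-rata amounts: Vance 1,199,458.35; Andrade 761,959.11; Ibarra 2,439,024.55; Sato 3,270,407.99.
Rounded to nearest $25: Vance $1,199,450; Andrade $761,950; Ibarra $2,439,025; Sato $3,270,400. Sum = $7,670,825.
Difference $7,670,850 − $7,670,825 = +$25 applied to largest allocation (Sato): Sato becomes $3,270,425.

Vance: $1,199,450 | Andrade: $761,950 | Ibarra: $2,439,025 | Sato: $3,270,425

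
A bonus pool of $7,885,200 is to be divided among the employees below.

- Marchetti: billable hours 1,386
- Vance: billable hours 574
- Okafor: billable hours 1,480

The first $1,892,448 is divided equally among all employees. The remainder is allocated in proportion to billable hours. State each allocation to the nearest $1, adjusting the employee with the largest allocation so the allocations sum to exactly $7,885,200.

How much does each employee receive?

Equal tier: $1,892,448 ÷ 3 = $630,816 apiece.
Remainder $5,992,752 by billable hours (total 3,440): Marchetti 2,414,521.59 → $2,414,522; Vance 999,953.39 → $999,953; Okafor 2,578,277.02 → $2,578,277.
Totals: Marchetti $630,816 + $2,414,522 = $3,045,338; Vance $630,816 + $999,953 = $1,630,769; Okafor $630,816 + $2,578,277 = $3,209,093.

Marchetti: $3,045,338 · Vance: $1,630,769 · Okafor: $3,209,093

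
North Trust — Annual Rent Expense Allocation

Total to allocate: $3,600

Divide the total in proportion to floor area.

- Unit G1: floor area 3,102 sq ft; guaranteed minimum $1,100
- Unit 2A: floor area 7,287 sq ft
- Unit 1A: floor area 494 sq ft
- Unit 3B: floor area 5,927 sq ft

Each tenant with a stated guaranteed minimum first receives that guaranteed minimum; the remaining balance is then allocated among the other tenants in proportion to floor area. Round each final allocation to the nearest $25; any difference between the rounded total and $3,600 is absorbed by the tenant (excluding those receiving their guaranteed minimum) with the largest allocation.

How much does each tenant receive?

Fund the minimums — Unit G1 $1,100. Remaining pool $2,500.
Remaining pool split over remaining floor area 13,708: Unit 2A 1,328.97 → $1,325; Unit 1A 90.09 → $100; Unit 3B 1,080.94 → $1,075.

Unit G1: $1,100; Unit 2A: $1,325; Unit 1A: $100; Unit 3B: $1,075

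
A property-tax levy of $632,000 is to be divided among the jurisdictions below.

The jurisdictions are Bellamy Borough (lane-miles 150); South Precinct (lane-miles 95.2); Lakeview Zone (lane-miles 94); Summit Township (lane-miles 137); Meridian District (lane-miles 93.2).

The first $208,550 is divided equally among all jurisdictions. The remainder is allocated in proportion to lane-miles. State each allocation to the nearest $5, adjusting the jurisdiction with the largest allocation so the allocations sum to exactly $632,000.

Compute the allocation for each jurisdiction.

$208,550 shared equally gives $41,710 per jurisdiction.
Remainder $423,450 by lane-miles (total 569.4): Bellamy Borough 111,551.63 → $111,550; South Precinct 70,798.10 → $70,800; Lakeview Zone 69,905.69 → $69,905; Summit Township 101,883.83 → $101,885; Meridian District 69,310.75 → $69,310.
Totals: Bellamy Borough $41,710 + $111,550 = $153,260; South Precinct $41,710 + $70,800 = $112,510; Lakeview Zone $41,710 + $69,905 = $111,615; Summit Township $41,710 + $101,885 = $143,595; Meridian District $41,710 + $69,310 = $111,020.

Bellamy Borough: $153,260 | South Precinct: $112,510 | Lakeview Zone: $111,615 | Summit Township: $143,595 | Meridian District: $111,020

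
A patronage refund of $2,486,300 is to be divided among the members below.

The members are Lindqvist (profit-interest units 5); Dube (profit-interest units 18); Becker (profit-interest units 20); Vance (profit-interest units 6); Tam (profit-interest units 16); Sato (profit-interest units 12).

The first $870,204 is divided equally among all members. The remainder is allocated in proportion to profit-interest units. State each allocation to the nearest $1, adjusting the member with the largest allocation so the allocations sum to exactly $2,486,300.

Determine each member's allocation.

Lindqvist: $249,975 | Dube: $522,823 | Becker: $564,799 | Vance: $270,964 | Tam: $480,846 | Sato: $396,893

$870,204 shared equally gives $145,034 per member.
Remainder $1,616,096 by profit-interest units (total 77): Lindqvist 104,941.30 → $104,941; Dube 377,788.68 → $377,789; Becker 419,765.19 → $419,765; Vance 125,929.56 → $125,930; Tam 335,812.16 → $335,812; Sato 251,859.12 → $251,859.
Totals: Lindqvist $145,034 + $104,941 = $249,975; Dube $145,034 + $377,789 = $522,823; Becker $145,034 + $419,765 = $564,799; Vance $145,034 + $125,930 = $270,964; Tam $145,034 + $335,812 = $480,846; Sato $145,034 + $251,859 = $396,893.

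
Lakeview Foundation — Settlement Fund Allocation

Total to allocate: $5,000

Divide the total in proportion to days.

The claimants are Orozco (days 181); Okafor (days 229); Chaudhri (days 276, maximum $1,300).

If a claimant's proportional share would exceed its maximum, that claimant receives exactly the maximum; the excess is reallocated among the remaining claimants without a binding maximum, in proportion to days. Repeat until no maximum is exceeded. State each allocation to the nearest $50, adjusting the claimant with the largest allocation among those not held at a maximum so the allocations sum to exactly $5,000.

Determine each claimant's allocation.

Orozco: $1,650 | Okafor: $2,050 | Chaudhri: $1,300

Total days = 686.
Pro-rata shares before constraints: Orozco 1,319.24; Okafor 1,669.10; Chaudhri 2,011.66.
Capped: Chaudhri ($1,300); remaining pool $3,700 reallocated over remaining days 410.
Redistributed shares: Orozco 1,633.41 → $1,650; Okafor 2,066.59 → $2,050.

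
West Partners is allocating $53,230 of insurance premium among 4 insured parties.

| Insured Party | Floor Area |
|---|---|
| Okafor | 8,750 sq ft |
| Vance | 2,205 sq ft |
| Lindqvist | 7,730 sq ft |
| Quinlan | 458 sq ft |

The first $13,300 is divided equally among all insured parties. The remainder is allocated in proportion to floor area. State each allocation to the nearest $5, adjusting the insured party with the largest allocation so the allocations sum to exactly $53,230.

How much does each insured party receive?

First tranche $13,300 split equally: $3,325 each.
Remainder $39,930 by floor area (total 19,143): Okafor 18,251.45 → $18,250; Vance 4,599.37 → $4,600; Lindqvist 16,123.85 → $16,125; Quinlan 955.33 → $955.
Totals: Okafor $3,325 + $18,250 = $21,575; Vance $3,325 + $4,600 = $7,925; Lindqvist $3,325 + $16,125 = $19,450; Quinlan $3,325 + $955 = $4,280.

Okafor: $21,575 · Vance: $7,925 · Lindqvist: $19,450 · Quinlan: $4,280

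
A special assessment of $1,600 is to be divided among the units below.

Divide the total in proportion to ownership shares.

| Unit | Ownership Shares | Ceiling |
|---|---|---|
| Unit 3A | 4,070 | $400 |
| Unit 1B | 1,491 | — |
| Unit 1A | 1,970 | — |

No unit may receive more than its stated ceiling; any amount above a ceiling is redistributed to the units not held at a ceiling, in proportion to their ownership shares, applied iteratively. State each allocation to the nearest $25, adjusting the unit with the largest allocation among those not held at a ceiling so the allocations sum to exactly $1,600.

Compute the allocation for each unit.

Sum of ownership shares: 7,531.
Unconstrained shares: Unit 3A 864.69; Unit 1B 316.77; Unit 1A 418.54.
Capped: Unit 3A ($400); residual $1,200 reallocated over remaining ownership shares 3,461.
Redistributed shares: Unit 1B 516.96 → $525; Unit 1A 683.04 → $675.

Unit 3A: $400 · Unit 1B: $525 · Unit 1A: $675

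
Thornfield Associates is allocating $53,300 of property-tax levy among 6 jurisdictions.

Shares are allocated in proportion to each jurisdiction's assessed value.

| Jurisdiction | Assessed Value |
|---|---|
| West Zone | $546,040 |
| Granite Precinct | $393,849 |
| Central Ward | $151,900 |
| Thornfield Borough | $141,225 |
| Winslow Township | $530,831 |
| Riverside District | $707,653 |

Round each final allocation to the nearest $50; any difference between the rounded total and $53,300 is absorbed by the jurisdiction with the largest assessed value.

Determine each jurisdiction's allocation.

Sum of assessed value: 2,471,498.
Unrounded shares: West Zone 546,040/2,471,498 × $53,300 = 11,775.83; Granite Precinct 393,849/2,471,498 × $53,300 = 8,493.70; Central Ward 151,900/2,471,498 × $53,300 = 3,275.86; Thornfield Borough 141,225/2,471,498 × $53,300 = 3,045.64; Winslow Township 530,831/2,471,498 × $53,300 = 11,447.83; Riverside District 707,653/2,471,498 × $53,300 = 15,261.15.
Rounded to nearest $50: West Zone $11,800; Granite Precinct $8,500; Central Ward $3,300; Thornfield Borough $3,050; Winslow Township $11,450; Riverside District $15,250. Sum = $53,350.
Difference $53,300 − $53,350 = −$50 applied to largest assessed value (Riverside District): Riverside District becomes $15,200.

West Zone: $11,800 | Granite Precinct: $8,500 | Central Ward: $3,300 | Thornfield Borough: $3,050 | Winslow Township: $11,450 | Riverside District: $15,200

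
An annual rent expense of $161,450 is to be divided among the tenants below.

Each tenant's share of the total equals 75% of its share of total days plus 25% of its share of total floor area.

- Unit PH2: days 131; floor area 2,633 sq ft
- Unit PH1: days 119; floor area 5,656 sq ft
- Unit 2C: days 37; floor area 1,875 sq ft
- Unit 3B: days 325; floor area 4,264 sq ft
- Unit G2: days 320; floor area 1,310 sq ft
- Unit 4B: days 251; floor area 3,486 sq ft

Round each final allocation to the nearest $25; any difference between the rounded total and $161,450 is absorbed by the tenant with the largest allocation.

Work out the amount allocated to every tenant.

Days total 1,183; floor area total 19,224.
Combined weights (75% days + 25% floor area): Unit PH2 0.1173; Unit PH1 0.1490; Unit 2C 0.0478; Unit 3B 0.2615; Unit G2 0.2199; Unit 4B 0.2045.
Raw shares: Unit PH2 18,936.89; Unit PH1 24,055.68; Unit 2C 7,723.91; Unit 3B 42,218.44; Unit G2 35,504.48; Unit 4B 33,010.60.
After rounding ($25): Unit PH2 $18,925; Unit PH1 $24,050; Unit 2C $7,725; Unit 3B $42,225; Unit G2 $35,500; Unit 4B $33,000. Sum = $161,425.
Difference $161,450 − $161,425 = +$25 applied to largest allocation (Unit 3B): Unit 3B becomes $42,250.

Unit PH2: $18,925; Unit PH1: $24,050; Unit 2C: $7,725; Unit 3B: $42,250; Unit G2: $35,500; Unit 4B: $33,000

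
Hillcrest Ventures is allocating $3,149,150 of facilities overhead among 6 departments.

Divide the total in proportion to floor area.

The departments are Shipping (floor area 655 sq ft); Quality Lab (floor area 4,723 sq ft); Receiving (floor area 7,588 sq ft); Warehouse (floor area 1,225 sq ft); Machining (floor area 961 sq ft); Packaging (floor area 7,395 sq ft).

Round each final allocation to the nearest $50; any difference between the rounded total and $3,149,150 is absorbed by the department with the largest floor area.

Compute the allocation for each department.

Shipping: $91,500 · Quality Lab: $659,650 · Receiving: $1,059,850 · Warehouse: $171,100 · Machining: $134,200 · Packaging: $1,032,850

Floor area total: 22,547.
Pro-rata amounts: Shipping 655/22,547 × $3,149,150 = 91,484.16; Quality Lab 4,723/22,547 × $3,149,150 = 659,663.61; Receiving 7,588/22,547 × $3,149,150 = 1,059,819.50; Warehouse 1,225/22,547 × $3,149,150 = 171,096.32; Machining 961/22,547 × $3,149,150 = 134,223.32; Packaging 7,395/22,547 × $3,149,150 = 1,032,863.10.
At nearest $50: Shipping $91,500; Quality Lab $659,650; Receiving $1,059,800; Warehouse $171,100; Machining $134,200; Packaging $1,032,850. Sum = $3,149,100.
Difference $3,149,150 − $3,149,100 = +$50 applied to largest floor area (Receiving): Receiving becomes $1,059,850.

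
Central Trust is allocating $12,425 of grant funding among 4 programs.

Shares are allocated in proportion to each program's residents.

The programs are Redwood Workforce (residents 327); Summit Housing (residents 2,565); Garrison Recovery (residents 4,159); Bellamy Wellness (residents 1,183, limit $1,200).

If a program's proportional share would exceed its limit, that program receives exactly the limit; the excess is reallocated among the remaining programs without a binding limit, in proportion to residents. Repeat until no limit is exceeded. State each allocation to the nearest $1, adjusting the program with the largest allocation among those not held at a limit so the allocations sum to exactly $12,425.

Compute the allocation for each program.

Redwood Workforce: $521 | Summit Housing: $4,083 | Garrison Recovery: $6,621 | Bellamy Wellness: $1,200

Total residents = 8,234.
Pro-rata shares before constraints: Redwood Workforce 493.44; Summit Housing 3,870.55; Garrison Recovery 6,275.88; Bellamy Wellness 1,785.13.
Cap binds for Bellamy Wellness ($1,200); remaining pool $11,225 reallocated over remaining residents 7,051.
Redistributed shares: Redwood Workforce 520.58 → $521; Summit Housing 4,083.41 → $4,083; Garrison Recovery 6,621.01 → $6,621.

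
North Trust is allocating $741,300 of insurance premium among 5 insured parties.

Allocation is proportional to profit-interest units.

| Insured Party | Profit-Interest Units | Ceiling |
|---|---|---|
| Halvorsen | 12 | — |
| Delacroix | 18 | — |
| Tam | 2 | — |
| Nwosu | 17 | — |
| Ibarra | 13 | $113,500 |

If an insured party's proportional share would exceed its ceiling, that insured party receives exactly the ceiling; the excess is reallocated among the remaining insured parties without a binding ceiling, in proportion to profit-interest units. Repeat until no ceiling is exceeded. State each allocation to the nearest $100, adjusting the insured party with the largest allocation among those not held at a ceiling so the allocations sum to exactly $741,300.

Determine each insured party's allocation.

Total profit-interest units = 62.
Proportional shares (ignoring caps): Halvorsen 143,477.42; Delacroix 215,216.13; Tam 23,912.90; Nwosu 203,259.68; Ibarra 155,433.87.
Cap binds for Ibarra ($113,500); balance $627,800 reallocated over remaining profit-interest units 49.
Shares after redistribution: Halvorsen 153,746.94 → $153,700; Delacroix 230,620.41 → $230,600; Tam 25,624.49 → $25,600; Nwosu 217,808.16 → $217,800.
Rounding difference +$100 applied to Delacroix → $230,700.

Halvorsen: $153,700 | Delacroix: $230,700 | Tam: $25,600 | Nwosu: $217,800 | Ibarra: $113,500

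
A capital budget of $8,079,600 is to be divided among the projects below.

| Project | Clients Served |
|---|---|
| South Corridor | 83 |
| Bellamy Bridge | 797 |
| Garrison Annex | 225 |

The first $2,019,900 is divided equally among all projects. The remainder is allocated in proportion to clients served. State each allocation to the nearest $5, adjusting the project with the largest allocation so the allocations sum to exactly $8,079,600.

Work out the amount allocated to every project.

South Corridor: $1,128,465 · Bellamy Bridge: $5,043,960 · Garrison Annex: $1,907,175

$2,019,900 shared equally gives $673,300 per project.
Remainder $6,059,700 by clients served (total 1,105): South Corridor 455,162.99 → $455,165; Bellamy Bridge 4,370,661.45 → $4,370,660; Garrison Annex 1,233,875.57 → $1,233,875.
Totals: South Corridor $673,300 + $455,165 = $1,128,465; Bellamy Bridge $673,300 + $4,370,660 = $5,043,960; Garrison Annex $673,300 + $1,233,875 = $1,907,175.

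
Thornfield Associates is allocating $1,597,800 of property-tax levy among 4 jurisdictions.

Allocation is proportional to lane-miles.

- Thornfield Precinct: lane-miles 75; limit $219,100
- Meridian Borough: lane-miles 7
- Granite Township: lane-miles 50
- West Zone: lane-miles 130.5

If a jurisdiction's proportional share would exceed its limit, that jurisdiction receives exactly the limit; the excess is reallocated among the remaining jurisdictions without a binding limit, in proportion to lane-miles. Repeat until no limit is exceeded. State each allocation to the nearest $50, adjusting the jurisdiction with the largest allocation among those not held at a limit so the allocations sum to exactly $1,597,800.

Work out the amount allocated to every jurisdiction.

Lane-miles total: 262.5.
Proportional shares (ignoring caps): Thornfield Precinct 456,514.29; Meridian Borough 42,608.00; Granite Township 304,342.86; West Zone 794,334.86.
Held at cap: Thornfield Precinct ($219,100); remaining pool $1,378,700 reallocated over remaining lane-miles 187.5.
Redistributed shares: Meridian Borough 51,471.47 → $51,450; Granite Township 367,653.33 → $367,650; West Zone 959,575.20 → $959,600.

Thornfield Precinct: $219,100 | Meridian Borough: $51,450 | Granite Township: $367,650 | West Zone: $959,600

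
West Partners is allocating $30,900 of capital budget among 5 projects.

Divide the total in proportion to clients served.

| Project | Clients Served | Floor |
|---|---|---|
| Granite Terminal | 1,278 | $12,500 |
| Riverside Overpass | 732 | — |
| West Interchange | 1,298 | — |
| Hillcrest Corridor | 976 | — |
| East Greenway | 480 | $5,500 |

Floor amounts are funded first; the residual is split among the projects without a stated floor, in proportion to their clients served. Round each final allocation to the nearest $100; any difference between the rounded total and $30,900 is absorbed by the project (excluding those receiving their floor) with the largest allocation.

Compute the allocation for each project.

Minimums first: Granite Terminal $12,500; East Greenway $5,500. Balance $12,900.
Balance split over remaining clients served 3,006: Riverside Overpass 3,141.32 → $3,100; West Interchange 5,570.26 → $5,600; Hillcrest Corridor 4,188.42 → $4,200.

Granite Terminal: $12,500 · Riverside Overpass: $3,100 · West Interchange: $5,600 · Hillcrest Corridor: $4,200 · East Greenway: $5,500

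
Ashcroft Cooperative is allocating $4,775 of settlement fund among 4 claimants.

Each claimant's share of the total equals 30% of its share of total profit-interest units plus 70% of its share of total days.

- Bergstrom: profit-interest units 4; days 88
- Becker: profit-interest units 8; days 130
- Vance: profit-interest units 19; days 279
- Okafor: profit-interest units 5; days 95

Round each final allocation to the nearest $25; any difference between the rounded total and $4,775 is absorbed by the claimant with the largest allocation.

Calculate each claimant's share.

Profit-interest units total 36; days total 592.
Blended shares (30% profit-interest units + 70% days): Bergstrom 0.1374; Becker 0.2204; Vance 0.4882; Okafor 0.1540.
Unrounded shares: Bergstrom 656.02; Becker 1,052.33; Vance 2,331.31; Okafor 735.34.
At nearest $25: Bergstrom $650; Becker $1,050; Vance $2,325; Okafor $725. Sum = $4,750.
Difference $4,775 − $4,750 = +$25 applied to largest allocation (Vance): Vance becomes $2,350.

Bergstrom: $650 · Becker: $1,050 · Vance: $2,350 · Okafor: $725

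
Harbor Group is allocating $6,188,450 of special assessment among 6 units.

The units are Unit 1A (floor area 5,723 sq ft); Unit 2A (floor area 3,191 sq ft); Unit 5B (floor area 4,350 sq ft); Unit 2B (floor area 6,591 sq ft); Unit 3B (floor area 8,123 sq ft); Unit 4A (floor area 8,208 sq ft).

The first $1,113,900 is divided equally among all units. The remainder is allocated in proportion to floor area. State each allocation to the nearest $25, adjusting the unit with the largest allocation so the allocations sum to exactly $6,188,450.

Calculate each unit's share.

$1,113,900 shared equally gives $185,650 per unit.
Remainder $5,074,550 by floor area (total 36,186): Unit 1A 802,565.90 → $802,575; Unit 2A 447,490.44 → $447,500; Unit 5B 610,023.01 → $610,025; Unit 2B 924,290.03 → $924,300; Unit 3B 1,139,130.32 → $1,139,125; Unit 4A 1,151,050.31 → $1,151,050.
Rounding difference −$25 on remainder applied to Unit 4A.
Totals: Unit 1A $185,650 + $802,575 = $988,225; Unit 2A $185,650 + $447,500 = $633,150; Unit 5B $185,650 + $610,025 = $795,675; Unit 2B $185,650 + $924,300 = $1,109,950; Unit 3B $185,650 + $1,139,125 = $1,324,775; Unit 4A $185,650 + $1,151,025 = $1,336,675.

Unit 1A: $988,225; Unit 2A: $633,150; Unit 5B: $795,675; Unit 2B: $1,109,950; Unit 3B: $1,324,775; Unit 4A: $1,336,675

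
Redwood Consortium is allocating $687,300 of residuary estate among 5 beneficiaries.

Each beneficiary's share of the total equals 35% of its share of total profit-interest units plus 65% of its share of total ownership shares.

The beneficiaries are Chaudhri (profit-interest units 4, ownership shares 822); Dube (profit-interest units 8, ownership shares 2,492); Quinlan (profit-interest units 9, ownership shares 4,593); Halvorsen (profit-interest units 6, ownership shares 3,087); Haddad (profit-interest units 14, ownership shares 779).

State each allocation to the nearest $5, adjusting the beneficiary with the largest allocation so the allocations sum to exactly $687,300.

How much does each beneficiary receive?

Profit-interest units total 41; ownership shares total 11,773.
Combined weights (35% profit-interest units + 65% ownership shares): Chaudhri 0.0795; Dube 0.2059; Quinlan 0.3304; Halvorsen 0.2217; Haddad 0.1625.
Raw shares: Chaudhri 54,660.86; Dube 141,500.42; Quinlan 227,093.36; Halvorsen 152,344.24; Haddad 111,701.11.
After rounding ($5): Chaudhri $54,660; Dube $141,500; Quinlan $227,095; Halvorsen $152,345; Haddad $111,700. Sum = $687,300.
Rounded total matches; no reconciliation needed.

Chaudhri: $54,660 | Dube: $141,500 | Quinlan: $227,095 | Halvorsen: $152,345 | Haddad: $111,700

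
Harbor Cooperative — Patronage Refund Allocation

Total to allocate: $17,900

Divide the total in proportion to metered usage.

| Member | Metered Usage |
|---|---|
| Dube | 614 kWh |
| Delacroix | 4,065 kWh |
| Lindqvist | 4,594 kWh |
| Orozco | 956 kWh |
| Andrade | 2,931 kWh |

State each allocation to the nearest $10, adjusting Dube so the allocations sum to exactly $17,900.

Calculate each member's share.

Total metered usage = 13,160.
Pro-rata amounts: Dube 614/13,160 × $17,900 = 835.15; Delacroix 4,065/13,160 × $17,900 = 5,529.14; Lindqvist 4,594/13,160 × $17,900 = 6,248.68; Orozco 956/13,160 × $17,900 = 1,300.33; Andrade 2,931/13,160 × $17,900 = 3,986.69.
After rounding ($10): Dube $840; Delacroix $5,530; Lindqvist $6,250; Orozco $1,300; Andrade $3,990. Sum = $17,910.
Difference $17,900 − $17,910 = −$10 applied to Dube: Dube becomes $830.

Dube: $830 | Delacroix: $5,530 | Lindqvist: $6,250 | Orozco: $1,300 | Andrade: $3,990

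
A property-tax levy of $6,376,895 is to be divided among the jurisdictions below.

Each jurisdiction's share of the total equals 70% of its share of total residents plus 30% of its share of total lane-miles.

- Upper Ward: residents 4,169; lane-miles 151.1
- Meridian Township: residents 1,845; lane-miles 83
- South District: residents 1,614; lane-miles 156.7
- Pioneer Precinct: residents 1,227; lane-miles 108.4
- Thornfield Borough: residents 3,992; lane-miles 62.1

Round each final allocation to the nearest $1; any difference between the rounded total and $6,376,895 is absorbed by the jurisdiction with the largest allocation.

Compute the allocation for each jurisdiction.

Upper Ward: $1,963,555; Meridian Township: $923,952; South District: $1,094,879; Pioneer Precinct: $795,792; Thornfield Borough: $1,598,717

Residents total 12,847; lane-miles total 561.3.
Blended shares (70% residents + 30% lane-miles): Upper Ward 0.3079; Meridian Township 0.1449; South District 0.1717; Pioneer Precinct 0.1248; Thornfield Borough 0.2507.
Raw shares: Upper Ward 1,963,554.66; Meridian Township 923,952.21; South District 1,094,879.17; Pioneer Precinct 795,791.91; Thornfield Borough 1,598,717.06.
At nearest $1: Upper Ward $1,963,555; Meridian Township $923,952; South District $1,094,879; Pioneer Precinct $795,792; Thornfield Borough $1,598,717. Sum = $6,376,895.
No rounding difference to absorb.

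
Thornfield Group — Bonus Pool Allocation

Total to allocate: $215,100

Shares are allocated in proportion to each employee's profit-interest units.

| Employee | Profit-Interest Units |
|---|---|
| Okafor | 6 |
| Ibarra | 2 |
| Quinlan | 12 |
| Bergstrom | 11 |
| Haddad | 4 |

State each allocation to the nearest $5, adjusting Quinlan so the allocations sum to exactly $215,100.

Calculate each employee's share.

Okafor: $36,875 | Ibarra: $12,290 | Quinlan: $73,745 | Bergstrom: $67,605 | Haddad: $24,585

Profit-interest units total: 35.
Proportional shares: Okafor 6/35 × $215,100 = 36,874.29; Ibarra 2/35 × $215,100 = 12,291.43; Quinlan 12/35 × $215,100 = 73,748.57; Bergstrom 11/35 × $215,100 = 67,602.86; Haddad 4/35 × $215,100 = 24,582.86.
After rounding ($5): Okafor $36,875; Ibarra $12,290; Quinlan $73,750; Bergstrom $67,605; Haddad $24,585. Sum = $215,105.
Difference $215,100 − $215,105 = −$5 applied to Quinlan: Quinlan becomes $73,745.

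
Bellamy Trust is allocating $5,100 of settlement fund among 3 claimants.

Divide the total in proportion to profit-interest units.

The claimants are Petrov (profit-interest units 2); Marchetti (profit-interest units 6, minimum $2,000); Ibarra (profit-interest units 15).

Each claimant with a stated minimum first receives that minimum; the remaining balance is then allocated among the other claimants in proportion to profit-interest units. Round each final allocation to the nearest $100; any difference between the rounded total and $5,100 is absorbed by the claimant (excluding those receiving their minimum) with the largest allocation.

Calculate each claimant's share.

Guaranteed amounts: Marchetti $2,000. Residual $3,100.
Residual split over remaining profit-interest units 17: Petrov 364.71 → $400; Ibarra 2,735.29 → $2,700.

Petrov: $400 · Marchetti: $2,000 · Ibarra: $2,700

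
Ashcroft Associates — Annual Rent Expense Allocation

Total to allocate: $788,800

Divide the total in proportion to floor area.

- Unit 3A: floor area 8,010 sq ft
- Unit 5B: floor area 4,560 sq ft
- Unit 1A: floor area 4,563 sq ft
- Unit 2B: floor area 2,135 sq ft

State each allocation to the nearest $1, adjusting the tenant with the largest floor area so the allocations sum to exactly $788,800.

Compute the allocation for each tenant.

Unit 3A: $327,916; Unit 5B: $186,679; Unit 1A: $186,802; Unit 2B: $87,403

Combined floor area = 8,010 + 4,560 + 4,563 + 2,135 = 19,268.
Proportional shares: Unit 3A 327,916.13; Unit 5B 186,678.85; Unit 1A 186,801.66; Unit 2B 87,403.36.
At nearest $1: Unit 3A $327,916; Unit 5B $186,679; Unit 1A $186,802; Unit 2B $87,403. Sum = $788,800.
No rounding difference to absorb.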